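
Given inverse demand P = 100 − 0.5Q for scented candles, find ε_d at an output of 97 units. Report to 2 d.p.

At Q = 97, P = 100 − 0.5(97) = 51.50.
dP/dQ = −0.5, so dQ/dP = 1/(−0.5) = -2.000.
ε = (dQ/dP)(P/Q) = (-2.000)(51.50/97).

-1.06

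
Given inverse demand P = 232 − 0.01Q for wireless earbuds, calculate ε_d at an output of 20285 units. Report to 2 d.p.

-0.14

At Q = 20285, P = 232 − 0.01(20285) = 29.15.
dP/dQ = −0.01, so dQ/dP = 1/(−0.01) = -100.000.
ε = (dQ/dP)(P/Q) = (-100.000)(29.15/20285).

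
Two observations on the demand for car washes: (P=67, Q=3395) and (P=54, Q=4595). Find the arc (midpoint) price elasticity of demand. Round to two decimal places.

ΔQ = 4595 − 3395 = 1200; ΔP = 54 − 67 = -13.
Midpoints: P̄ = 60.50, Q̄ = 3995.0.
ε = (ΔQ/ΔP)(P̄/Q̄) = (1200/-13)(60.50/3995.0).

-1.40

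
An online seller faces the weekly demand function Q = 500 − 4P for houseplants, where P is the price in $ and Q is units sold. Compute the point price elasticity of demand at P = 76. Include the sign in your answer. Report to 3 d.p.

At P = 76, Q = 196.
dQ/dP = −4.
ε = (dQ/dP)(P/Q) = (-4)(76/196).

-1.551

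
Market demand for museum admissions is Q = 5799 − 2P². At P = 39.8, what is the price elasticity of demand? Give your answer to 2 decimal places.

-2.41

At P = 39.8, Q = 2630.920.
dQ/dP = −4P = -159.200.
ε = (dQ/dP)(P/Q) = (-159.200)(39.8/2630.920).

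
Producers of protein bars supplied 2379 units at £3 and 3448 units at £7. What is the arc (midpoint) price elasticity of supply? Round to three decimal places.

ΔQ = 3448 − 2379 = 1069; ΔP = 7 − 3 = 4.
Midpoints: P̄ = 5.00, Q̄ = 2913.5.
ε_s = (ΔQ/ΔP)(P̄/Q̄) = (1069/4)(5.00/2913.5).

0.459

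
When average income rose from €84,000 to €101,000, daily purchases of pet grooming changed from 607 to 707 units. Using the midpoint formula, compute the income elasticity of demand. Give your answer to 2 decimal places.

ΔQ = 100, ΔI = 17000. Midpoints: Ī = 92,500, Q̄ = 657.0.
ε_I = (ΔQ/ΔI)(Ī/Q̄) = (100/17000)(92500/657.0).
ε_I > 0, so the good is normal.

0.83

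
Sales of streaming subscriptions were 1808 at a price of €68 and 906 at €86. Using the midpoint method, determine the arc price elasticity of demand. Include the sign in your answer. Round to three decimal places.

-2.843

ΔQ = 906 − 1808 = -902; ΔP = 86 − 68 = 18.
Midpoints: P̄ = 77.00, Q̄ = 1357.0.
ε = (ΔQ/ΔP)(P̄/Q̄) = (-902/18)(77.00/1357.0).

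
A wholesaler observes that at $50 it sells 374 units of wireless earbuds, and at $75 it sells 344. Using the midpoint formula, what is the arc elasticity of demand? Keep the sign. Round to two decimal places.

ΔQ = 344 − 374 = -30; ΔP = 75 − 50 = 25.
Midpoints: P̄ = 62.50, Q̄ = 359.0.
ε = (ΔQ/ΔP)(P̄/Q̄) = (-30/25)(62.50/359.0).

-0.21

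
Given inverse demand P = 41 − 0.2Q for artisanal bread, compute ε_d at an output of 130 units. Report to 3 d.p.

At Q = 130, P = 41 − 0.2(130) = 15.00.
dP/dQ = −0.2, so dQ/dP = 1/(−0.2) = -5.000.
ε = (dQ/dP)(P/Q) = (-5.000)(15.00/130).

-0.577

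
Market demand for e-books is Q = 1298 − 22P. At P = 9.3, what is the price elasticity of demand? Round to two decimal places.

-0.19

At P = 9.3, Q = 1093.400.
dQ/dP = −22.
ε = (dQ/dP)(P/Q) = (-22)(9.3/1093.400).
|ε| < 1, so demand is inelastic at this price.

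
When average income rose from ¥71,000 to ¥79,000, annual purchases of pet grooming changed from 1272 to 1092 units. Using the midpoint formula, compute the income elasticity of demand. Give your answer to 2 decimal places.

ΔQ = -180, ΔI = 8000. Midpoints: Ī = 75,000, Q̄ = 1182.0.
ε_I = (ΔQ/ΔI)(Ī/Q̄) = (-180/8000)(75000/1182.0).

-1.43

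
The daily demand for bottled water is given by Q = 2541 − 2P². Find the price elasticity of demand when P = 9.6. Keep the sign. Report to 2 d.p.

-0.16

At P = 9.6, Q = 2356.680.
dQ/dP = −4P = -38.400.
ε = (dQ/dP)(P/Q) = (-38.400)(9.6/2356.680).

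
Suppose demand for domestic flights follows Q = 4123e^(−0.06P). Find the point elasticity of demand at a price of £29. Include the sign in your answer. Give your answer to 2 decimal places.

At P = 29, Q = 723.671.
dQ/dP = −0.06·4123e^(−0.06P) = −0.06Q = -43.420.
ε = (dQ/dP)(P/Q) = (-43.420)(29/723.671).

-1.74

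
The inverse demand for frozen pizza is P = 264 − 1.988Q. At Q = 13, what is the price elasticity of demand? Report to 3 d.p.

At Q = 13, P = 264 − 1.988(13) = 238.16.
dP/dQ = −1.988, so dQ/dP = 1/(−1.988) = -0.503.
ε = (dQ/dP)(P/Q) = (-0.503)(238.16/13).

-9.215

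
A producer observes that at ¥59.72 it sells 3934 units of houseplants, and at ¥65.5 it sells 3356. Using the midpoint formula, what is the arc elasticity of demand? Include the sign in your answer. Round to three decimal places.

-1.718

ΔQ = 3356 − 3934 = -578; ΔP = 65.5 − 59.72 = 5.78.
Midpoints: P̄ = 62.61, Q̄ = 3645.0.
ε = (ΔQ/ΔP)(P̄/Q̄) = (-578/5.78)(62.61/3645.0).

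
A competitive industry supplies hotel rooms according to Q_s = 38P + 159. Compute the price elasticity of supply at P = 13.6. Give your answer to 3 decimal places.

At P = 13.6, Q_s = 675.80.
dQ_s/dP = 38.
ε_s = (dQ_s/dP)(P/Q_s) = (38)(13.6/675.80).

0.765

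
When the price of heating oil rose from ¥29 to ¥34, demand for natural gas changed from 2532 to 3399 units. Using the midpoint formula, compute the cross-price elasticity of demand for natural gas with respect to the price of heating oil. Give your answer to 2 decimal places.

ΔQ_x = 3399 − 2532 = 867; ΔP_y = 34 − 29 = 5.
Midpoints: P̄_y = 31.50, Q̄_x = 2965.5.
ε_xy = (ΔQ_x/ΔP_y)(P̄_y/Q̄_x) = (867/5)(31.50/2965.5).

1.84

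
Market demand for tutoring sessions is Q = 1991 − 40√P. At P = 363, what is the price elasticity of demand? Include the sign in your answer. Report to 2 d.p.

At P = 363, Q = 1228.898.
dQ/dP = −40/(2√P) = -1.050.
ε = (dQ/dP)(P/Q) = (-1.050)(363/1228.898).

-0.31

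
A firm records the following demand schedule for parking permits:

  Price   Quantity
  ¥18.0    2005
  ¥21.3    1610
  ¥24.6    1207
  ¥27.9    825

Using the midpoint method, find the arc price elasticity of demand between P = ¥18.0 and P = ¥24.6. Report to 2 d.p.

At P = 18.0, Q = 2005; at P = 24.6, Q = 1207.
ΔQ = -798, ΔP = 6.6. Midpoints: P̄ = 21.30, Q̄ = 1606.0.
ε = (ΔQ/ΔP)(P̄/Q̄) = (-798/6.6)(21.30/1606.0).

-1.60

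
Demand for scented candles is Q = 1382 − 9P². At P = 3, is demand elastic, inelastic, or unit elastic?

inelastic

Q = 1301, dQ/dP = -54.
ε = (dQ/dP)(P/Q) ≈ -0.125.
|ε| = 0.12 < 1.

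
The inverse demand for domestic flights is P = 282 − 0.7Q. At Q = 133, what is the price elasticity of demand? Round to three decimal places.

-2.029

At Q = 133, P = 282 − 0.7(133) = 188.90.
dP/dQ = −0.7, so dQ/dP = 1/(−0.7) = -1.429.
ε = (dQ/dP)(P/Q) = (-1.429)(188.90/133).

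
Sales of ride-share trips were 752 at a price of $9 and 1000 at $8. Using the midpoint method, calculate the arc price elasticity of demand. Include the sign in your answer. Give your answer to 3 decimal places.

ΔQ = 1000 − 752 = 248; ΔP = 8 − 9 = -1.
Midpoints: P̄ = 8.50, Q̄ = 876.0.
ε = (ΔQ/ΔP)(P̄/Q̄) = (248/-1)(8.50/876.0).

-2.406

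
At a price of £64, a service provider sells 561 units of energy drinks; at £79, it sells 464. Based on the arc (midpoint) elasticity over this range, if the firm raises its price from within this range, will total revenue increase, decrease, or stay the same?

Arc ε = (-97/15)(71.50/512.5) ≈ -0.902.
|ε| = 0.90 < 1, so demand is inelastic. A price rise therefore raises total revenue.

increase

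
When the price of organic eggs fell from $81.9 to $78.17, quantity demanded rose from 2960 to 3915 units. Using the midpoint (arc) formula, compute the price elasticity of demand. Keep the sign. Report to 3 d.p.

-5.961

ΔQ = 3915 − 2960 = 955; ΔP = 78.17 − 81.9 = -3.73.
Midpoints: P̄ = 80.03, Q̄ = 3437.5.
ε = (ΔQ/ΔP)(P̄/Q̄) = (955/-3.73)(80.03/3437.5).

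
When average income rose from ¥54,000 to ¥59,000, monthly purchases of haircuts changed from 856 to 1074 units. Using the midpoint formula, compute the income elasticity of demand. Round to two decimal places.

2.55

ΔQ = 218, ΔI = 5000. Midpoints: Ī = 56,500, Q̄ = 965.0.
ε_I = (ΔQ/ΔI)(Ī/Q̄) = (218/5000)(56500/965.0).
ε_I > 0, so the good is normal.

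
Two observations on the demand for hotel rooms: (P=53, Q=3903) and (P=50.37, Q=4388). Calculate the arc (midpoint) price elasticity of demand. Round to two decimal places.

-2.30

ΔQ = 4388 − 3903 = 485; ΔP = 50.37 − 53 = -2.63.
Midpoints: P̄ = 51.69, Q̄ = 4145.5.
ε = (ΔQ/ΔP)(P̄/Q̄) = (485/-2.63)(51.69/4145.5).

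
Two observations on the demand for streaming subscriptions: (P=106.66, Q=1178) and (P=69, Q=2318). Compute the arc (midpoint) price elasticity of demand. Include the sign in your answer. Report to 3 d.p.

-1.521

ΔQ = 2318 − 1178 = 1140; ΔP = 69 − 106.66 = -37.66.
Midpoints: P̄ = 87.83, Q̄ = 1748.0.
ε = (ΔQ/ΔP)(P̄/Q̄) = (1140/-37.66)(87.83/1748.0).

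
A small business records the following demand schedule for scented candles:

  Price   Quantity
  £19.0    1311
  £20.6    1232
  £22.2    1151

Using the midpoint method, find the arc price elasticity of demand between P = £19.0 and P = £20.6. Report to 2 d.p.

At P = 19.0, Q = 1311; at P = 20.6, Q = 1232.
ΔQ = -79, ΔP = 1.6. Midpoints: P̄ = 19.80, Q̄ = 1271.5.
ε = (ΔQ/ΔP)(P̄/Q̄) = (-79/1.6)(19.80/1271.5).

-0.77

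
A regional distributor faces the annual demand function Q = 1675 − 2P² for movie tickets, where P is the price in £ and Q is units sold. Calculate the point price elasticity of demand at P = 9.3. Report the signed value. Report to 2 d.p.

-0.23

At P = 9.3, Q = 1502.020.
dQ/dP = −4P = -37.200.
ε = (dQ/dP)(P/Q) = (-37.200)(9.3/1502.020).
|ε| < 1, so demand is inelastic at this price.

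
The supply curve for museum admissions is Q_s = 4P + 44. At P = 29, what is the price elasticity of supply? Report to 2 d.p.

0.73

At P = 29, Q_s = 160.
dQ_s/dP = 4.
ε_s = (dQ_s/dP)(P/Q_s) = (4)(29/160).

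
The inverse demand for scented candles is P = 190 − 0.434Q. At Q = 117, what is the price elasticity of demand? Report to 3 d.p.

-2.742

At Q = 117, P = 190 − 0.434(117) = 139.22.
dP/dQ = −0.434, so dQ/dP = 1/(−0.434) = -2.304.
ε = (dQ/dP)(P/Q) = (-2.304)(139.22/117).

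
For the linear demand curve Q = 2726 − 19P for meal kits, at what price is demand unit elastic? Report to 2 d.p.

71.74

For linear demand Q = a − bP, ε = −bP/(a − bP). |ε| = 1 when bP = a − bP, i.e. P = a/(2b).
P = 2726/(2·19) = 2726/38 = 71.7368.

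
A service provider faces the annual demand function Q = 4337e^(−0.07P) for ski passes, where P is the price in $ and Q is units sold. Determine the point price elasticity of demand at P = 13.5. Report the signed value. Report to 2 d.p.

-0.95

At P = 13.5, Q = 1685.703.
dQ/dP = −0.07·4337e^(−0.07P) = −0.07Q = -117.999.
ε = (dQ/dP)(P/Q) = (-117.999)(13.5/1685.703).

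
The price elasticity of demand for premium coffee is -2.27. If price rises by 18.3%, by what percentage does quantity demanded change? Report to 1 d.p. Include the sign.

%ΔQ ≈ ε × %ΔP = (-2.27)(18.3%) = -41.54%.

-41.5%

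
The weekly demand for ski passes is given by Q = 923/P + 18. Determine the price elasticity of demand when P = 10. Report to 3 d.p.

-0.837

At P = 10, Q = 110.300.
dQ/dP = −923/P² = -9.230.
ε = (dQ/dP)(P/Q) = (-9.230)(10/110.300).
|ε| < 1, so demand is inelastic at this price.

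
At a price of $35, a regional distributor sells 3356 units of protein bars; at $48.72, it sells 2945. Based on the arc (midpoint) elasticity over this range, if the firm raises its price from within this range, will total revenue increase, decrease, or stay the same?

Arc ε = (-411/13.72)(41.86/3150.5) ≈ -0.398.
|ε| = 0.40 < 1, so demand is inelastic. A price rise therefore raises total revenue.

increase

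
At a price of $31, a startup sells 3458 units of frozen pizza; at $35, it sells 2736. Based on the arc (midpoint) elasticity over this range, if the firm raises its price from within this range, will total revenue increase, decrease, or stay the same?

decrease

Arc ε = (-722/4)(33.00/3097.0) ≈ -1.923.
|ε| = 1.92 > 1, so demand is elastic. A price rise therefore reduces total revenue.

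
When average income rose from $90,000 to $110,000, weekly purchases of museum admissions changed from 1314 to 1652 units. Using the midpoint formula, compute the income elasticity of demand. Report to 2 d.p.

ΔQ = 338, ΔI = 20000. Midpoints: Ī = 100,000, Q̄ = 1483.0.
ε_I = (ΔQ/ΔI)(Ī/Q̄) = (338/20000)(100000/1483.0).

1.14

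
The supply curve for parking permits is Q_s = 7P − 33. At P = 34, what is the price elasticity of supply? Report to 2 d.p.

At P = 34, Q_s = 205.
dQ_s/dP = 7.
ε_s = (dQ_s/dP)(P/Q_s) = (7)(34/205).

1.16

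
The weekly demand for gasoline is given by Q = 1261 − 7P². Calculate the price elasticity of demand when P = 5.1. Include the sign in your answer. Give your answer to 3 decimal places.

At P = 5.1, Q = 1078.930.
dQ/dP = −14P = -71.400.
ε = (dQ/dP)(P/Q) = (-71.400)(5.1/1078.930).
|ε| < 1, so demand is inelastic at this price.

-0.338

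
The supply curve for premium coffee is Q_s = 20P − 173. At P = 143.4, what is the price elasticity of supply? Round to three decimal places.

1.064

At P = 143.4, Q_s = 2695.
dQ_s/dP = 20.
ε_s = (dQ_s/dP)(P/Q_s) = (20)(143.4/2695).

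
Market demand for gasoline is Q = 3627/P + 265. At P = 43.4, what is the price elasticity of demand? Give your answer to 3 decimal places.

At P = 43.4, Q = 348.571.
dQ/dP = −3627/P² = -1.926.
ε = (dQ/dP)(P/Q) = (-1.926)(43.4/348.571).

-0.240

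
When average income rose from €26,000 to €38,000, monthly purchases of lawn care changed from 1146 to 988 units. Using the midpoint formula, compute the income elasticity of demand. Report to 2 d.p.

-0.39

ΔQ = -158, ΔI = 12000. Midpoints: Ī = 32,000, Q̄ = 1067.0.
ε_I = (ΔQ/ΔI)(Ī/Q̄) = (-158/12000)(32000/1067.0).
ε_I < 0, so the good is inferior.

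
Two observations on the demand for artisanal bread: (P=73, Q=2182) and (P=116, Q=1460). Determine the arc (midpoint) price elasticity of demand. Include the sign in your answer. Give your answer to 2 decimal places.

-0.87

ΔQ = 1460 − 2182 = -722; ΔP = 116 − 73 = 43.
Midpoints: P̄ = 94.50, Q̄ = 1821.0.
ε = (ΔQ/ΔP)(P̄/Q̄) = (-722/43)(94.50/1821.0).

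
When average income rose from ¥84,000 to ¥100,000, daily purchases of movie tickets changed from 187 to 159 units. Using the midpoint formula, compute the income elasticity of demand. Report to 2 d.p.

-0.93

ΔQ = -28, ΔI = 16000. Midpoints: Ī = 92,000, Q̄ = 173.0.
ε_I = (ΔQ/ΔI)(Ī/Q̄) = (-28/16000)(92000/173.0).
ε_I < 0, so the good is inferior.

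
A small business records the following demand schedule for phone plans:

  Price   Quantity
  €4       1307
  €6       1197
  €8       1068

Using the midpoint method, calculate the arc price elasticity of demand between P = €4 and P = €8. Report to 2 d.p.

At P = 4, Q = 1307; at P = 8, Q = 1068.
ΔQ = -239, ΔP = 4. Midpoints: P̄ = 6.00, Q̄ = 1187.5.
ε = (ΔQ/ΔP)(P̄/Q̄) = (-239/4)(6.00/1187.5).

-0.30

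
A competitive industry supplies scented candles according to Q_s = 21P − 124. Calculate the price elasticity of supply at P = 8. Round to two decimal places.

At P = 8, Q_s = 44.
dQ_s/dP = 21.
ε_s = (dQ_s/dP)(P/Q_s) = (21)(8/44).

3.82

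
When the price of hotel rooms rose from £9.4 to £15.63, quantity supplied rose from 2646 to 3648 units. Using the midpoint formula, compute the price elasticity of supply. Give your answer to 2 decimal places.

ΔQ = 3648 − 2646 = 1002; ΔP = 15.63 − 9.4 = 6.23.
Midpoints: P̄ = 12.52, Q̄ = 3147.0.
ε_s = (ΔQ/ΔP)(P̄/Q̄) = (1002/6.23)(12.52/3147.0).

0.64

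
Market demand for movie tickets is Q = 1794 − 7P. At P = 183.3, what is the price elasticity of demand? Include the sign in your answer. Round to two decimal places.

At P = 183.3, Q = 510.900.
dQ/dP = −7.
ε = (dQ/dP)(P/Q) = (-7)(183.3/510.900).

-2.51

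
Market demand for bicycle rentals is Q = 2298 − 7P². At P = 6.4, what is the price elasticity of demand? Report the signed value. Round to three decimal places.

At P = 6.4, Q = 2011.280.
dQ/dP = −14P = -89.600.
ε = (dQ/dP)(P/Q) = (-89.600)(6.4/2011.280).

-0.285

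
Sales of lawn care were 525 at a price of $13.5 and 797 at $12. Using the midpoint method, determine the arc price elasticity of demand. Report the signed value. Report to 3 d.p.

-3.498

ΔQ = 797 − 525 = 272; ΔP = 12 − 13.5 = -1.5.
Midpoints: P̄ = 12.75, Q̄ = 661.0.
ε = (ΔQ/ΔP)(P̄/Q̄) = (272/-1.5)(12.75/661.0).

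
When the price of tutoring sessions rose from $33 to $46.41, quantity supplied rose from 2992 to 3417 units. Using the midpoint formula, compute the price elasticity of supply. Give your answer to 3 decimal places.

ΔQ = 3417 − 2992 = 425; ΔP = 46.41 − 33 = 13.41.
Midpoints: P̄ = 39.70, Q̄ = 3204.5.
ε_s = (ΔQ/ΔP)(P̄/Q̄) = (425/13.41)(39.70/3204.5).

0.393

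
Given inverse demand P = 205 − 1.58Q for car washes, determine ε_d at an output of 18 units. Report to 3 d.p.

At Q = 18, P = 205 − 1.58(18) = 176.56.
dP/dQ = −1.58, so dQ/dP = 1/(−1.58) = -0.633.
ε = (dQ/dP)(P/Q) = (-0.633)(176.56/18).

-6.208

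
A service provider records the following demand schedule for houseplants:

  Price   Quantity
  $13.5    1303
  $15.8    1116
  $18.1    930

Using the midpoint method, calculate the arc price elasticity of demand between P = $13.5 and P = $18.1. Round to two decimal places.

-1.15

At P = 13.5, Q = 1303; at P = 18.1, Q = 930.
ΔQ = -373, ΔP = 4.6. Midpoints: P̄ = 15.80, Q̄ = 1116.5.
ε = (ΔQ/ΔP)(P̄/Q̄) = (-373/4.6)(15.80/1116.5).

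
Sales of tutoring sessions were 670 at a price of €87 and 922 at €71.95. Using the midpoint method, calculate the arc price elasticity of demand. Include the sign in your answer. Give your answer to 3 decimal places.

ΔQ = 922 − 670 = 252; ΔP = 71.95 − 87 = -15.05.
Midpoints: P̄ = 79.47, Q̄ = 796.0.
ε = (ΔQ/ΔP)(P̄/Q̄) = (252/-15.05)(79.47/796.0).

-1.672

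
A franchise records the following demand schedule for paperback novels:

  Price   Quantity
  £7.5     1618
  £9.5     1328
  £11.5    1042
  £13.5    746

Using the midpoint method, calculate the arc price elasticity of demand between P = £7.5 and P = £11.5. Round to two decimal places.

-1.03

At P = 7.5, Q = 1618; at P = 11.5, Q = 1042.
ΔQ = -576, ΔP = 4.0. Midpoints: P̄ = 9.50, Q̄ = 1330.0.
ε = (ΔQ/ΔP)(P̄/Q̄) = (-576/4.0)(9.50/1330.0).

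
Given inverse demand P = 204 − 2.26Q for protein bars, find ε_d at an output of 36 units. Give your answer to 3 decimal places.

-1.507

At Q = 36, P = 204 − 2.26(36) = 122.64.
dP/dQ = −2.26, so dQ/dP = 1/(−2.26) = -0.442.
ε = (dQ/dP)(P/Q) = (-0.442)(122.64/36).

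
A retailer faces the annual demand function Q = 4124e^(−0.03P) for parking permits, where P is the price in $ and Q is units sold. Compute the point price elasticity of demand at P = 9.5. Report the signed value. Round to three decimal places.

-0.285

At P = 9.5, Q = 3101.307.
dQ/dP = −0.03·4124e^(−0.03P) = −0.03Q = -93.039.
ε = (dQ/dP)(P/Q) = (-93.039)(9.5/3101.307).
|ε| < 1, so demand is inelastic at this price.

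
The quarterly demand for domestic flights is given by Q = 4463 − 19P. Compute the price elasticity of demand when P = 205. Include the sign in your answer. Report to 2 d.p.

At P = 205, Q = 568.
dQ/dP = −19.
ε = (dQ/dP)(P/Q) = (-19)(205/568).

-6.86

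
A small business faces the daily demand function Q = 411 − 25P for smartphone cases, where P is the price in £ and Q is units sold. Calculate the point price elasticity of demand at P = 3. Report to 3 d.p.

-0.223

At P = 3, Q = 336.
dQ/dP = −25.
ε = (dQ/dP)(P/Q) = (-25)(3/336).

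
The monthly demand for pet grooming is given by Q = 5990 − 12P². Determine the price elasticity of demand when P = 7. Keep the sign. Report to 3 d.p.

At P = 7, Q = 5402.
dQ/dP = −24P = -168.
ε = (dQ/dP)(P/Q) = (-168)(7/5402).
|ε| < 1, so demand is inelastic at this price.

-0.218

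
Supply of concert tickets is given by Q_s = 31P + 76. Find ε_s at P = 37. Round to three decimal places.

0.938

At P = 37, Q_s = 1223.
dQ_s/dP = 31.
ε_s = (dQ_s/dP)(P/Q_s) = (31)(37/1223).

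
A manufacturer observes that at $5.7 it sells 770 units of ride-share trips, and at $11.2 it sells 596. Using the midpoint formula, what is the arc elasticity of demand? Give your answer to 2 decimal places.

-0.39

ΔQ = 596 − 770 = -174; ΔP = 11.2 − 5.7 = 5.5.
Midpoints: P̄ = 8.45, Q̄ = 683.0.
ε = (ΔQ/ΔP)(P̄/Q̄) = (-174/5.5)(8.45/683.0).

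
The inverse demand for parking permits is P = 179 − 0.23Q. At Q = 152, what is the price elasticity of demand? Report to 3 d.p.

At Q = 152, P = 179 − 0.23(152) = 144.04.
dP/dQ = −0.23, so dQ/dP = 1/(−0.23) = -4.348.
ε = (dQ/dP)(P/Q) = (-4.348)(144.04/152).

-4.120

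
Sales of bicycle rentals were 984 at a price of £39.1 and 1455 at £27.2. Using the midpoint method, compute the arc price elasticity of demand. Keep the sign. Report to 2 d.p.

-1.08

ΔQ = 1455 − 984 = 471; ΔP = 27.2 − 39.1 = -11.9.
Midpoints: P̄ = 33.15, Q̄ = 1219.5.
ε = (ΔQ/ΔP)(P̄/Q̄) = (471/-11.9)(33.15/1219.5).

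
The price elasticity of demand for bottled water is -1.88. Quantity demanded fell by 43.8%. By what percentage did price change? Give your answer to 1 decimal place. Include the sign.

23.3%

%ΔP ≈ %ΔQ / ε = (-43.8%)/(-1.88) = 23.30%.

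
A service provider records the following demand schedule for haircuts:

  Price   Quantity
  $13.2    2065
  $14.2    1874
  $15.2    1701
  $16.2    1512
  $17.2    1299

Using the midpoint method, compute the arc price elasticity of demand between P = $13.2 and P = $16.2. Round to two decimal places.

-1.52

At P = 13.2, Q = 2065; at P = 16.2, Q = 1512.
ΔQ = -553, ΔP = 3.0. Midpoints: P̄ = 14.70, Q̄ = 1788.5.
ε = (ΔQ/ΔP)(P̄/Q̄) = (-553/3.0)(14.70/1788.5).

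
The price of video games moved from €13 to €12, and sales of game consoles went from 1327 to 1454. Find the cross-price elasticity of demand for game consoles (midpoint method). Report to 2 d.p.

-1.14

ΔQ_x = 1454 − 1327 = 127; ΔP_y = 12 − 13 = -1.
Midpoints: P̄_y = 12.50, Q̄_x = 1390.5.
ε_xy = (ΔQ_x/ΔP_y)(P̄_y/Q̄_x) = (127/-1)(12.50/1390.5).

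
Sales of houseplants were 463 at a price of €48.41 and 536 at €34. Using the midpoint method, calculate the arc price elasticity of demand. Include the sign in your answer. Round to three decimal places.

ΔQ = 536 − 463 = 73; ΔP = 34 − 48.41 = -14.41.
Midpoints: P̄ = 41.20, Q̄ = 499.5.
ε = (ΔQ/ΔP)(P̄/Q̄) = (73/-14.41)(41.20/499.5).

-0.418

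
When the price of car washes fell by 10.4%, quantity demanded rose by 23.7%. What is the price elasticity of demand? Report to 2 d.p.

ε = %ΔQ / %ΔP = (23.7)/(-10.4) = -2.279.

-2.28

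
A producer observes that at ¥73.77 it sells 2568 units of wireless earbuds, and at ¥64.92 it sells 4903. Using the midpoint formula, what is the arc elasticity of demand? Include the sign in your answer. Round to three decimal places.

ΔQ = 4903 − 2568 = 2335; ΔP = 64.92 − 73.77 = -8.85.
Midpoints: P̄ = 69.34, Q̄ = 3735.5.
ε = (ΔQ/ΔP)(P̄/Q̄) = (2335/-8.85)(69.34/3735.5).

-4.898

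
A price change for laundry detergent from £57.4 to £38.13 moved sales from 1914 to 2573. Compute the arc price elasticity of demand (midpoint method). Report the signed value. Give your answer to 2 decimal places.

-0.73

ΔQ = 2573 − 1914 = 659; ΔP = 38.13 − 57.4 = -19.27.
Midpoints: P̄ = 47.77, Q̄ = 2243.5.
ε = (ΔQ/ΔP)(P̄/Q̄) = (659/-19.27)(47.77/2243.5).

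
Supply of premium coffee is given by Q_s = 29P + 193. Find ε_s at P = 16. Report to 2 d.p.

At P = 16, Q_s = 657.
dQ_s/dP = 29.
ε_s = (dQ_s/dP)(P/Q_s) = (29)(16/657).

0.71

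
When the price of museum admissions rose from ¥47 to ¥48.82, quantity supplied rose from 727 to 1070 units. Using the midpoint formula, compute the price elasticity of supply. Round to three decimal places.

10.049

ΔQ = 1070 − 727 = 343; ΔP = 48.82 − 47 = 1.82.
Midpoints: P̄ = 47.91, Q̄ = 898.5.
ε_s = (ΔQ/ΔP)(P̄/Q̄) = (343/1.82)(47.91/898.5).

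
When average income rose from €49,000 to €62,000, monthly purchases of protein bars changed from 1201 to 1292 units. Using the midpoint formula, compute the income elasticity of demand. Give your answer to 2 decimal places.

ΔQ = 91, ΔI = 13000. Midpoints: Ī = 55,500, Q̄ = 1246.5.
ε_I = (ΔQ/ΔI)(Ī/Q̄) = (91/13000)(55500/1246.5).

0.31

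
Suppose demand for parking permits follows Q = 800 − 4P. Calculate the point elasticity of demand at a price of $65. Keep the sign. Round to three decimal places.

At P = 65, Q = 540.
dQ/dP = −4.
ε = (dQ/dP)(P/Q) = (-4)(65/540).

-0.481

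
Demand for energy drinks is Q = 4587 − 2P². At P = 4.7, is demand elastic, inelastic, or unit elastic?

inelastic

Q = 4542.820, dQ/dP = -18.800.
ε = (dQ/dP)(P/Q) ≈ -0.019.
|ε| = 0.02 < 1.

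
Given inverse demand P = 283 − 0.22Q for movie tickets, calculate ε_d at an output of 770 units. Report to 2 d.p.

At Q = 770, P = 283 − 0.22(770) = 113.60.
dP/dQ = −0.22, so dQ/dP = 1/(−0.22) = -4.545.
ε = (dQ/dP)(P/Q) = (-4.545)(113.60/770).

-0.67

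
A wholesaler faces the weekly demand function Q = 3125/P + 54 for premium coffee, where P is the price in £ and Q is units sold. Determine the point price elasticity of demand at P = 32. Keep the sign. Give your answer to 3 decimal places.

At P = 32, Q = 151.656.
dQ/dP = −3125/P² = -3.052.
ε = (dQ/dP)(P/Q) = (-3.052)(32/151.656).
|ε| < 1, so demand is inelastic at this price.

-0.644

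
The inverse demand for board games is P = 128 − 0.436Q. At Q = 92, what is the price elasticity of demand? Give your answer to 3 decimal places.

At Q = 92, P = 128 − 0.436(92) = 87.89.
dP/dQ = −0.436, so dQ/dP = 1/(−0.436) = -2.294.
ε = (dQ/dP)(P/Q) = (-2.294)(87.89/92).

-2.191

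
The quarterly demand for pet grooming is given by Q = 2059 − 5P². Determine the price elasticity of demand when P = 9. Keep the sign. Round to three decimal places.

At P = 9, Q = 1654.
dQ/dP = −10P = -90.
ε = (dQ/dP)(P/Q) = (-90)(9/1654).

-0.490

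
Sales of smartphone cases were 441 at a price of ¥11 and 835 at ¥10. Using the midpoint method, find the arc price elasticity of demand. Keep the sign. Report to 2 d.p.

ΔQ = 835 − 441 = 394; ΔP = 10 − 11 = -1.
Midpoints: P̄ = 10.50, Q̄ = 638.0.
ε = (ΔQ/ΔP)(P̄/Q̄) = (394/-1)(10.50/638.0).

-6.48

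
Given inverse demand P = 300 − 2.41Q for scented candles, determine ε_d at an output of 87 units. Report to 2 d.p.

-0.43

At Q = 87, P = 300 − 2.41(87) = 90.33.
dP/dQ = −2.41, so dQ/dP = 1/(−2.41) = -0.415.
ε = (dQ/dP)(P/Q) = (-0.415)(90.33/87).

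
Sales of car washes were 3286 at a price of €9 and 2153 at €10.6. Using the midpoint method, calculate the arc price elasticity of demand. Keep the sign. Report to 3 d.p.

ΔQ = 2153 − 3286 = -1133; ΔP = 10.6 − 9 = 1.6.
Midpoints: P̄ = 9.80, Q̄ = 2719.5.
ε = (ΔQ/ΔP)(P̄/Q̄) = (-1133/1.6)(9.80/2719.5).

-2.552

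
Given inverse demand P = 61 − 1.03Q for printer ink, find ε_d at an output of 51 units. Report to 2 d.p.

-0.16

At Q = 51, P = 61 − 1.03(51) = 8.47.
dP/dQ = −1.03, so dQ/dP = 1/(−1.03) = -0.971.
ε = (dQ/dP)(P/Q) = (-0.971)(8.47/51).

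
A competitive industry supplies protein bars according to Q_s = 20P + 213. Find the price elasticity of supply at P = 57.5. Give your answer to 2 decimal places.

0.84

At P = 57.5, Q_s = 1363.
dQ_s/dP = 20.
ε_s = (dQ_s/dP)(P/Q_s) = (20)(57.5/1363).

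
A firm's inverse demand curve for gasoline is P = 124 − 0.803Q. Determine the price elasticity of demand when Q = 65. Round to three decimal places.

At Q = 65, P = 124 − 0.803(65) = 71.81.
dP/dQ = −0.803, so dQ/dP = 1/(−0.803) = -1.245.
ε = (dQ/dP)(P/Q) = (-1.245)(71.81/65).

-1.376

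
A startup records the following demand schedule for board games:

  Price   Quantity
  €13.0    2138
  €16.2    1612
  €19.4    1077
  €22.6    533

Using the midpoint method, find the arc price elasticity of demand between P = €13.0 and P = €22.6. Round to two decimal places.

-2.23

At P = 13.0, Q = 2138; at P = 22.6, Q = 533.
ΔQ = -1605, ΔP = 9.6. Midpoints: P̄ = 17.80, Q̄ = 1335.5.
ε = (ΔQ/ΔP)(P̄/Q̄) = (-1605/9.6)(17.80/1335.5).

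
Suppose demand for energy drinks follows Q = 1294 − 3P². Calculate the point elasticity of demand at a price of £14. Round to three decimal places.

At P = 14, Q = 706.
dQ/dP = −6P = -84.
ε = (dQ/dP)(P/Q) = (-84)(14/706).
|ε| > 1, so demand is elastic at this price.

-1.666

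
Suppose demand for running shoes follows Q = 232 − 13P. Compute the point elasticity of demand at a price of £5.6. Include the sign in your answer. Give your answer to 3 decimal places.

At P = 5.6, Q = 159.200.
dQ/dP = −13.
ε = (dQ/dP)(P/Q) = (-13)(5.6/159.200).

-0.457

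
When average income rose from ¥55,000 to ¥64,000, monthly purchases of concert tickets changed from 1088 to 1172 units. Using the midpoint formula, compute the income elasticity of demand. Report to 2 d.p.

ΔQ = 84, ΔI = 9000. Midpoints: Ī = 59,500, Q̄ = 1130.0.
ε_I = (ΔQ/ΔI)(Ī/Q̄) = (84/9000)(59500/1130.0).
ε_I > 0, so the good is normal.

0.49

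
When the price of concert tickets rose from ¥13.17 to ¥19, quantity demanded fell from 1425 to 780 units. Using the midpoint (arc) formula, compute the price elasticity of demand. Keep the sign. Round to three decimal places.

ΔQ = 780 − 1425 = -645; ΔP = 19 − 13.17 = 5.83.
Midpoints: P̄ = 16.09, Q̄ = 1102.5.
ε = (ΔQ/ΔP)(P̄/Q̄) = (-645/5.83)(16.09/1102.5).

-1.614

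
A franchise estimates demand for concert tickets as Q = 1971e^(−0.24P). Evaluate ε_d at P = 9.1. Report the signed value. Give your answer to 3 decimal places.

-2.184

At P = 9.1, Q = 221.915.
dQ/dP = −0.24·1971e^(−0.24P) = −0.24Q = -53.260.
ε = (dQ/dP)(P/Q) = (-53.260)(9.1/221.915).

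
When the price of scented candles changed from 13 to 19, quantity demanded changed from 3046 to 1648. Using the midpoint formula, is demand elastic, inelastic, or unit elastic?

elastic

Arc ε ≈ -1.588.
|ε| = 1.59 > 1.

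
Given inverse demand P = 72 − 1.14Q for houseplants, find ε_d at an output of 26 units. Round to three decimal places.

At Q = 26, P = 72 − 1.14(26) = 42.36.
dP/dQ = −1.14, so dQ/dP = 1/(−1.14) = -0.877.
ε = (dQ/dP)(P/Q) = (-0.877)(42.36/26).

-1.429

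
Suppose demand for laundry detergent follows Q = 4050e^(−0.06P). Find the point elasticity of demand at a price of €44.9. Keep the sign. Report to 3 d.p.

At P = 44.9, Q = 273.820.
dQ/dP = −0.06·4050e^(−0.06P) = −0.06Q = -16.429.
ε = (dQ/dP)(P/Q) = (-16.429)(44.9/273.820).
|ε| > 1, so demand is elastic at this price.

-2.694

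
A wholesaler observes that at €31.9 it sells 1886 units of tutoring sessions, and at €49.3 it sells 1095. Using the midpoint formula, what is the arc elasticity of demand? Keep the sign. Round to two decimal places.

ΔQ = 1095 − 1886 = -791; ΔP = 49.3 − 31.9 = 17.4.
Midpoints: P̄ = 40.60, Q̄ = 1490.5.
ε = (ΔQ/ΔP)(P̄/Q̄) = (-791/17.4)(40.60/1490.5).

-1.24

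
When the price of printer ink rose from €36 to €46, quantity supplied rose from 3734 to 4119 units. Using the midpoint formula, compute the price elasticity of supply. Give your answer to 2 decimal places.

0.40

ΔQ = 4119 − 3734 = 385; ΔP = 46 − 36 = 10.
Midpoints: P̄ = 41.00, Q̄ = 3926.5.
ε_s = (ΔQ/ΔP)(P̄/Q̄) = (385/10)(41.00/3926.5).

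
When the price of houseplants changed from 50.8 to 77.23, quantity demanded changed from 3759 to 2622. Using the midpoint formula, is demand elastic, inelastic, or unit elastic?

inelastic

Arc ε ≈ -0.863.
|ε| = 0.86 < 1.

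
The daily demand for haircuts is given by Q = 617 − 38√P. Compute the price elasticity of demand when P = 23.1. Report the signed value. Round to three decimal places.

At P = 23.1, Q = 434.363.
dQ/dP = −38/(2√P) = -3.953.
ε = (dQ/dP)(P/Q) = (-3.953)(23.1/434.363).

-0.210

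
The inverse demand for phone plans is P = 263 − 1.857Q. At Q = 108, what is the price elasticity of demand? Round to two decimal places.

At Q = 108, P = 263 − 1.857(108) = 62.44.
dP/dQ = −1.857, so dQ/dP = 1/(−1.857) = -0.539.
ε = (dQ/dP)(P/Q) = (-0.539)(62.44/108).

-0.31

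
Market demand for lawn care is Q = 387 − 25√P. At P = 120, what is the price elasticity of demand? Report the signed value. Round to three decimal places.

At P = 120, Q = 113.139.
dQ/dP = −25/(2√P) = -1.141.
ε = (dQ/dP)(P/Q) = (-1.141)(120/113.139).

-1.210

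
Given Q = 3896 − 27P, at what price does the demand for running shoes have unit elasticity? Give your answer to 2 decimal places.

72.15

For linear demand Q = a − bP, ε = −bP/(a − bP). |ε| = 1 when bP = a − bP, i.e. P = a/(2b).
P = 3896/(2·27) = 3896/54 = 72.1481.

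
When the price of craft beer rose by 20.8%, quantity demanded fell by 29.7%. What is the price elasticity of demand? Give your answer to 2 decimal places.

ε = %ΔQ / %ΔP = (-29.7)/(20.8) = -1.428.

-1.43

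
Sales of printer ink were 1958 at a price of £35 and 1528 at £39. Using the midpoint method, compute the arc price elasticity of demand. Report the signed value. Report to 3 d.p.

ΔQ = 1528 − 1958 = -430; ΔP = 39 − 35 = 4.
Midpoints: P̄ = 37.00, Q̄ = 1743.0.
ε = (ΔQ/ΔP)(P̄/Q̄) = (-430/4)(37.00/1743.0).

-2.282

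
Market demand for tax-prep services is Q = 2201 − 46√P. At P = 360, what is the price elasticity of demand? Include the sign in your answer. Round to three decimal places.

-0.329

At P = 360, Q = 1328.211.
dQ/dP = −46/(2√P) = -1.212.
ε = (dQ/dP)(P/Q) = (-1.212)(360/1328.211).
|ε| < 1, so demand is inelastic at this price.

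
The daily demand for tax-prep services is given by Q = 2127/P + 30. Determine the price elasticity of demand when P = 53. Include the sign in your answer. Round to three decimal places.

-0.572

At P = 53, Q = 70.132.
dQ/dP = −2127/P² = -0.757.
ε = (dQ/dP)(P/Q) = (-0.757)(53/70.132).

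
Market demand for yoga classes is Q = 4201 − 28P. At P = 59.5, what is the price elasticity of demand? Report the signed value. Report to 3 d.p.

-0.657

At P = 59.5, Q = 2535.
dQ/dP = −28.
ε = (dQ/dP)(P/Q) = (-28)(59.5/2535).
|ε| < 1, so demand is inelastic at this price.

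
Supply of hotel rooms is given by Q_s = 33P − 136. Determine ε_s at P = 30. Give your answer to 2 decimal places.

1.16

At P = 30, Q_s = 854.
dQ_s/dP = 33.
ε_s = (dQ_s/dP)(P/Q_s) = (33)(30/854).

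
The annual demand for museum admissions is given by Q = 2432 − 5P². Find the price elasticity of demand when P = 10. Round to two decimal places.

-0.52

At P = 10, Q = 1932.
dQ/dP = −10P = -100.
ε = (dQ/dP)(P/Q) = (-100)(10/1932).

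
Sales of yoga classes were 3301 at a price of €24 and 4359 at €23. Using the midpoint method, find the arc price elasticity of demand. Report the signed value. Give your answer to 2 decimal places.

-6.49

ΔQ = 4359 − 3301 = 1058; ΔP = 23 − 24 = -1.
Midpoints: P̄ = 23.50, Q̄ = 3830.0.
ε = (ΔQ/ΔP)(P̄/Q̄) = (1058/-1)(23.50/3830.0).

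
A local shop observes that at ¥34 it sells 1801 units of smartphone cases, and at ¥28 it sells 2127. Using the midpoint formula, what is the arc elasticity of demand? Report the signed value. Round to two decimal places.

ΔQ = 2127 − 1801 = 326; ΔP = 28 − 34 = -6.
Midpoints: P̄ = 31.00, Q̄ = 1964.0.
ε = (ΔQ/ΔP)(P̄/Q̄) = (326/-6)(31.00/1964.0).

-0.86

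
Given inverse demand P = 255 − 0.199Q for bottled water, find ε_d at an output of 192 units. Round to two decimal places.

-5.67

At Q = 192, P = 255 − 0.199(192) = 216.79.
dP/dQ = −0.199, so dQ/dP = 1/(−0.199) = -5.025.
ε = (dQ/dP)(P/Q) = (-5.025)(216.79/192).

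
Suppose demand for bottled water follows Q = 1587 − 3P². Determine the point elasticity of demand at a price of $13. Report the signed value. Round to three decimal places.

At P = 13, Q = 1080.
dQ/dP = −6P = -78.
ε = (dQ/dP)(P/Q) = (-78)(13/1080).

-0.939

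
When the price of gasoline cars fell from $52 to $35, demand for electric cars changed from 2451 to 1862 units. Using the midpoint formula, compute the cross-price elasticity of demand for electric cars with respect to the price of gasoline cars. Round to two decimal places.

0.70

ΔQ_x = 1862 − 2451 = -589; ΔP_y = 35 − 52 = -17.
Midpoints: P̄_y = 43.50, Q̄_x = 2156.5.
ε_xy = (ΔQ_x/ΔP_y)(P̄_y/Q̄_x) = (-589/-17)(43.50/2156.5).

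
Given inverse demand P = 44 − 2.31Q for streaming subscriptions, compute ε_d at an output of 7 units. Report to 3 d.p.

-1.721

At Q = 7, P = 44 − 2.31(7) = 27.83.
dP/dQ = −2.31, so dQ/dP = 1/(−2.31) = -0.433.
ε = (dQ/dP)(P/Q) = (-0.433)(27.83/7).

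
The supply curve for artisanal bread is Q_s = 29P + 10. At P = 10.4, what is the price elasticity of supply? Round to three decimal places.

At P = 10.4, Q_s = 311.60.
dQ_s/dP = 29.
ε_s = (dQ_s/dP)(P/Q_s) = (29)(10.4/311.60).

0.968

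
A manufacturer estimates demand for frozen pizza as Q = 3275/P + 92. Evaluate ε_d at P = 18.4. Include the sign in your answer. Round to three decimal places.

At P = 18.4, Q = 269.989.
dQ/dP = −3275/P² = -9.673.
ε = (dQ/dP)(P/Q) = (-9.673)(18.4/269.989).
|ε| < 1, so demand is inelastic at this price.

-0.659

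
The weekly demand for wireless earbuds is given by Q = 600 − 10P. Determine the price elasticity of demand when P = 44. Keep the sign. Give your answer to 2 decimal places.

-2.75

At P = 44, Q = 160.
dQ/dP = −10.
ε = (dQ/dP)(P/Q) = (-10)(44/160).
|ε| > 1, so demand is elastic at this price.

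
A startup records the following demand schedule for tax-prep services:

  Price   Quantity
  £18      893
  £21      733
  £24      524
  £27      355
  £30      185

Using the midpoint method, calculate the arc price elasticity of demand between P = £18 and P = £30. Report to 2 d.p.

-2.63

At P = 18, Q = 893; at P = 30, Q = 185.
ΔQ = -708, ΔP = 12. Midpoints: P̄ = 24.00, Q̄ = 539.0.
ε = (ΔQ/ΔP)(P̄/Q̄) = (-708/12)(24.00/539.0).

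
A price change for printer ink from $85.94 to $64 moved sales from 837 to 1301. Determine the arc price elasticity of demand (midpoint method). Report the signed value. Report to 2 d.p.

-1.48

ΔQ = 1301 − 837 = 464; ΔP = 64 − 85.94 = -21.94.
Midpoints: P̄ = 74.97, Q̄ = 1069.0.
ε = (ΔQ/ΔP)(P̄/Q̄) = (464/-21.94)(74.97/1069.0).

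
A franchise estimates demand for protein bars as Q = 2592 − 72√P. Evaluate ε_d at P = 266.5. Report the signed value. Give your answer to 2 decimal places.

At P = 266.5, Q = 1416.612.
dQ/dP = −72/(2√P) = -2.205.
ε = (dQ/dP)(P/Q) = (-2.205)(266.5/1416.612).
|ε| < 1, so demand is inelastic at this price.

-0.41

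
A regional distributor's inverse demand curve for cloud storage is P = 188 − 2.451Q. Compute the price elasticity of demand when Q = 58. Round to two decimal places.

-0.32

At Q = 58, P = 188 − 2.451(58) = 45.84.
dP/dQ = −2.451, so dQ/dP = 1/(−2.451) = -0.408.
ε = (dQ/dP)(P/Q) = (-0.408)(45.84/58).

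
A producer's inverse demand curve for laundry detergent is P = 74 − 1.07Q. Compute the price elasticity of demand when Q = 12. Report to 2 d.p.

-4.76

At Q = 12, P = 74 − 1.07(12) = 61.16.
dP/dQ = −1.07, so dQ/dP = 1/(−1.07) = -0.935.
ε = (dQ/dP)(P/Q) = (-0.935)(61.16/12).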